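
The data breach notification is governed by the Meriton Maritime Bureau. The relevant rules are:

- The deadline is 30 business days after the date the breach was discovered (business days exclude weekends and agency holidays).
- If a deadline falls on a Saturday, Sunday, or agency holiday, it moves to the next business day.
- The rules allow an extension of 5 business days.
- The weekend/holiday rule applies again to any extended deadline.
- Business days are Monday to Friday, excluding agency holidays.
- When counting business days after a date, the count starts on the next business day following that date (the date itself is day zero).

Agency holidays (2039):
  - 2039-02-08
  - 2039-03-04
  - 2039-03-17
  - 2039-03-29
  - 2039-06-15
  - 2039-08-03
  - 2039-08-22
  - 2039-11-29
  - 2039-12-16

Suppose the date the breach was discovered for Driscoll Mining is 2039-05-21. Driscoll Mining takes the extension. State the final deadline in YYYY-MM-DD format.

Counting 30 business days after 2039-05-21 (skipping weekends and listed holidays) reaches 2039-07-04.
2039-07-04 falls on a Monday, which is a business day, so no adjustment is needed.
The 5-business-day extension runs from 2039-07-04 to 2039-07-11.
2039-07-11 (Monday) is already a business day.
Final deadline: 2039-07-11.

2039-07-11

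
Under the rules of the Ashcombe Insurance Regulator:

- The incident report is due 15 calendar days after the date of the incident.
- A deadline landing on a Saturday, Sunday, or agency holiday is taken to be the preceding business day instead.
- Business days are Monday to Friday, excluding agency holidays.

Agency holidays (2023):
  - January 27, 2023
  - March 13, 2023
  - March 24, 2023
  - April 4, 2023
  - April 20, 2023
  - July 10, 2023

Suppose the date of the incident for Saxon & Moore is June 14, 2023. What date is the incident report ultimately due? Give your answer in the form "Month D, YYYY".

June 29, 2023

Adding 15 calendar days to June 14, 2023 gives June 29, 2023.
June 29, 2023 falls on a Thursday, which is a business day, so no adjustment is needed.
Final deadline: June 29, 2023.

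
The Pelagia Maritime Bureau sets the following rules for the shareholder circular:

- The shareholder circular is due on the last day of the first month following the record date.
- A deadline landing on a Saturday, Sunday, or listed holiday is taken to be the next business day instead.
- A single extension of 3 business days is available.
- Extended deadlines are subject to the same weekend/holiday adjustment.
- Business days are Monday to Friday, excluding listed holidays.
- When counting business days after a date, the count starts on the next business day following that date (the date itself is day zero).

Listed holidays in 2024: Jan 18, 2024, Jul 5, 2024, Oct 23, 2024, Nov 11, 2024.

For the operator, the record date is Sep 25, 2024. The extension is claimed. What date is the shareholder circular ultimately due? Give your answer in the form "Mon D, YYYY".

Nov 5, 2024

The first month after Sep 25, 2024 is October 2024, whose last day is Oct 31, 2024.
Oct 31, 2024 (Thursday) is already a business day.
The 3-business-day extension runs from Oct 31, 2024 to Nov 5, 2024.
Nov 5, 2024 is a Tuesday and not a listed holiday, so it stands.
The final due date is Nov 5, 2024.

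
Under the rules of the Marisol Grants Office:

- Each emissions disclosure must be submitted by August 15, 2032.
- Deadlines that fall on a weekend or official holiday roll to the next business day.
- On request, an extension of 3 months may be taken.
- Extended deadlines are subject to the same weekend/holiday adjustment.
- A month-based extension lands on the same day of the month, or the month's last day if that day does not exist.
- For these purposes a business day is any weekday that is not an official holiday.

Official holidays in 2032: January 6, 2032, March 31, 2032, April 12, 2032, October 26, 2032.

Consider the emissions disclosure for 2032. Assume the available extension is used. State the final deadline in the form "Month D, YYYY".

The statutory due date is August 15, 2032.
August 15, 2032 is a Sunday, so it moves to the next business day, August 16, 2032 (Monday).
Add 3 months to August 16, 2032: November 16, 2032.
November 16, 2032 falls on a Tuesday, which is a business day, so no adjustment is needed.
Final deadline: November 16, 2032.

November 16, 2032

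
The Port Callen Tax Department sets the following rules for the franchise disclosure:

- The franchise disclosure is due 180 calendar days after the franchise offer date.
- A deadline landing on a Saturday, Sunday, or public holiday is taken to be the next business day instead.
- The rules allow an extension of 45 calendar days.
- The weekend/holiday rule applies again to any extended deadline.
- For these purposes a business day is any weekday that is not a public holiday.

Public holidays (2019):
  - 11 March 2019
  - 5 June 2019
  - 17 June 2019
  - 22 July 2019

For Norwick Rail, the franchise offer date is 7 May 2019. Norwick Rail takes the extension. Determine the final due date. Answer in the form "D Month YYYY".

19 December 2019

Trigger date 7 May 2019 + 180 calendar days = 3 November 2019.
3 November 2019 is a Sunday, so it moves to the next business day, 4 November 2019 (Monday).
With the 45-day extension, 4 November 2019 becomes 19 December 2019.
19 December 2019 is a Thursday and not a listed holiday, so it stands.
Final deadline: 19 December 2019.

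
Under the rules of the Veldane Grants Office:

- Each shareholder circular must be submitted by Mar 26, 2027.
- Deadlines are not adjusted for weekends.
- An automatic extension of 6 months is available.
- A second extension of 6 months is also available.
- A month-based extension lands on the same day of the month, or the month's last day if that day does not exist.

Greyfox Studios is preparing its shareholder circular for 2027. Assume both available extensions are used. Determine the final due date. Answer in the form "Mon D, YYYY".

Mar 26, 2028

The statutory due date is Mar 26, 2027.
Mar 26, 2027 falls on a Friday. The rules make no weekend/holiday allowance, so it remains Mar 26, 2027.
Add 6 months to Mar 26, 2027: Sep 26, 2027.
Sep 26, 2027 falls on a Sunday. The rules make no weekend/holiday allowance, so it remains Sep 26, 2027.
Add 6 months to Sep 26, 2027: Mar 26, 2028.
Mar 26, 2028 is a Sunday; no weekend or holiday adjustment applies.
Final deadline: Mar 26, 2028.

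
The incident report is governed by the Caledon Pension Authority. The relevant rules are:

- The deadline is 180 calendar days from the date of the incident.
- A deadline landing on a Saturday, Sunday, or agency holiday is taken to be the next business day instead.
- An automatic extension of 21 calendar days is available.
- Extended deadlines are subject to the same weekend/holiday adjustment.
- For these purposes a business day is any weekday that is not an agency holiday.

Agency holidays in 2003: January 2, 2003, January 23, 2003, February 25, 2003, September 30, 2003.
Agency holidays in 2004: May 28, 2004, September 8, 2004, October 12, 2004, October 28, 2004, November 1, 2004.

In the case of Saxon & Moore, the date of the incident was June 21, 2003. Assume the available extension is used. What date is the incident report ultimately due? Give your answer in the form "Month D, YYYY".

180 calendar days after June 21, 2003 is December 18, 2003.
December 18, 2003 falls on a Thursday, which is a business day, so no adjustment is needed.
The 21-calendar-day extension moves the deadline from December 18, 2003 to January 8, 2004.
January 8, 2004 is a Thursday and not a listed holiday, so it stands.
The final due date is January 8, 2004.

January 8, 2004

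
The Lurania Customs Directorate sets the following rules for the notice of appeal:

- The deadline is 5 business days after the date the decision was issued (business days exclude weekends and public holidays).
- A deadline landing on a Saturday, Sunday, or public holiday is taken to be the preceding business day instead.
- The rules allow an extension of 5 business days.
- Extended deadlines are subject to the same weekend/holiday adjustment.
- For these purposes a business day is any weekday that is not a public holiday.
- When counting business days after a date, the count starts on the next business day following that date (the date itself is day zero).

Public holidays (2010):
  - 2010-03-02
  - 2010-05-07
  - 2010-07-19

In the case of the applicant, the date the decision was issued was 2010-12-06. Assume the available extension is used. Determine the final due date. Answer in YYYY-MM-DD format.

2010-12-20

Counting 5 business days after 2010-12-06 (skipping weekends and listed holidays) reaches 2010-12-13.
2010-12-13 is a Monday and not a listed holiday, so it stands.
The 5-business-day extension runs from 2010-12-13 to 2010-12-20.
Since 2010-12-20 is a Monday and not a holiday, the date is unchanged.
Deadline: 2010-12-20.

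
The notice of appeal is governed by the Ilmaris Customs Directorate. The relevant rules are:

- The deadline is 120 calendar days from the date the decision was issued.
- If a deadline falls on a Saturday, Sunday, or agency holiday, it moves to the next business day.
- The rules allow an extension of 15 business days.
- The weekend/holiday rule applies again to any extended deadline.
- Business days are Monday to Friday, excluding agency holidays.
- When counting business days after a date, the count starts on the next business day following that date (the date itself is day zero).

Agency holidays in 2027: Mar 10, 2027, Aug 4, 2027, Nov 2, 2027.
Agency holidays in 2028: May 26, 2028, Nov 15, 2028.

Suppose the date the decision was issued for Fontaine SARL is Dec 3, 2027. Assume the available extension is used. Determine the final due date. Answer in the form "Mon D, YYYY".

Trigger date Dec 3, 2027 + 120 calendar days = Apr 1, 2028.
Because Apr 1, 2028 is a Saturday, the deadline becomes Apr 3, 2028 (Monday).
Counting 15 further business days from Apr 3, 2028 reaches Apr 24, 2028.
Since Apr 24, 2028 is a Monday and not a holiday, the date is unchanged.
The final due date is Apr 24, 2028.

Apr 24, 2028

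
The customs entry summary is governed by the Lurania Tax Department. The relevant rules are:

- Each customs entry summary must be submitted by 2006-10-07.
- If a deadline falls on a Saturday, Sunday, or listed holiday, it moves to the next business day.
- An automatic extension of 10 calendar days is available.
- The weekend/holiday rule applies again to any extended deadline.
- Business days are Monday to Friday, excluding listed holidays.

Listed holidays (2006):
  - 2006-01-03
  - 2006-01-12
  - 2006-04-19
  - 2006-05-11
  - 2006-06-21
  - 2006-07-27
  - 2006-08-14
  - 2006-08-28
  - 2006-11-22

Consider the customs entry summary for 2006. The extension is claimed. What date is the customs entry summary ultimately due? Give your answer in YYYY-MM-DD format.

The statutory due date is 2006-10-07.
2006-10-07 is a Saturday; the next business day is 2006-10-09 (Monday).
The 10-calendar-day extension moves the deadline from 2006-10-09 to 2006-10-19.
Since 2006-10-19 is a Thursday and not a holiday, the date is unchanged.
The final due date is 2006-10-19.

2006-10-19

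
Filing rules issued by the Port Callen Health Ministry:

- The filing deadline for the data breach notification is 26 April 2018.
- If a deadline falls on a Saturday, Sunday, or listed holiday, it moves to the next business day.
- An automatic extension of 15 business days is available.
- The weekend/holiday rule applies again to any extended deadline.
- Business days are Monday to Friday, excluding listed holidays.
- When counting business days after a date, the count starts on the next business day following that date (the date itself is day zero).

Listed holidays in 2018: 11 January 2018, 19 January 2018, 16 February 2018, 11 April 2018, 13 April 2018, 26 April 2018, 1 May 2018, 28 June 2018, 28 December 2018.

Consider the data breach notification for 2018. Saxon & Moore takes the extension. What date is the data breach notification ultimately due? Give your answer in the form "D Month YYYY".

The statutory due date is 26 April 2018.
26 April 2018 falls on a listed holiday. Rolling to the next business day gives 27 April 2018, a Friday.
Applying the 15-business-day extension: 15 business days after 27 April 2018 is 21 May 2018.
21 May 2018 is a Monday and not a listed holiday, so it stands.
So the filing is due 21 May 2018.

21 May 2018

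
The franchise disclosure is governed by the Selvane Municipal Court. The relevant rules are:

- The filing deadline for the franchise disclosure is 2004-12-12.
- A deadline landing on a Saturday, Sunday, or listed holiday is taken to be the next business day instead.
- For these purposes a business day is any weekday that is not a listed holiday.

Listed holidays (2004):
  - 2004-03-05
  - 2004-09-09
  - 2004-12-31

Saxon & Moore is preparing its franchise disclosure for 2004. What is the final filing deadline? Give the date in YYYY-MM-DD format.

2004-12-13

The stated deadline is 2004-12-12.
2004-12-12 is a Sunday; the next business day is 2004-12-13 (Monday).
The final due date is 2004-12-13.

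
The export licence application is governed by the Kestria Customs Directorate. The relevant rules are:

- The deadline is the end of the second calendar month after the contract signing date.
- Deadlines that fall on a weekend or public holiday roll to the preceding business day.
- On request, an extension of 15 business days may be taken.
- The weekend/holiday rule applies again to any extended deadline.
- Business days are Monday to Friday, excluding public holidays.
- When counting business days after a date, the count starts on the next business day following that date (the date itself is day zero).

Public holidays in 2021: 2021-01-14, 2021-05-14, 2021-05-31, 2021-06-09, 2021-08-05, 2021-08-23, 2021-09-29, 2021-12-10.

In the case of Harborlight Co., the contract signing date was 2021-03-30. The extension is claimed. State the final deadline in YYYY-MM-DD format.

2021-06-22

2 months after 2021-03-30 is May 2021; that month ends on 2021-05-31.
2021-05-31 falls on a listed holiday. Rolling to the preceding business day gives 2021-05-28, a Friday.
Applying the 15-business-day extension: 15 business days after 2021-05-28 is 2021-06-22.
2021-06-22 (Tuesday) is already a business day.
So the filing is due 2021-06-22.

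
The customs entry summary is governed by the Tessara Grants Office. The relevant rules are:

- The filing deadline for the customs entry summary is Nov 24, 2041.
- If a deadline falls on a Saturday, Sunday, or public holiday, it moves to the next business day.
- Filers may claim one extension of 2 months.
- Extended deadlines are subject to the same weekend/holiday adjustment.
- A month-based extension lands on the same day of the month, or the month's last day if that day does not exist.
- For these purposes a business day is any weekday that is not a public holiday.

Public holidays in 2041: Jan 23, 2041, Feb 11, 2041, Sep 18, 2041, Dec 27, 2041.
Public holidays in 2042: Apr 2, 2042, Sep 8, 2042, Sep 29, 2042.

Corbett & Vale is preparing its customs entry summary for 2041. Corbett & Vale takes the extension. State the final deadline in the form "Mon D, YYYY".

Jan 27, 2042

Start from the fixed due date, Nov 24, 2041.
Nov 24, 2041 is a Sunday, so it moves to the next business day, Nov 25, 2041 (Monday).
Applying the 2 months extension: 2 months after Nov 25, 2041 is Jan 25, 2042.
Jan 25, 2042 is a Saturday, so it moves to the next business day, Jan 27, 2042 (Monday).
So the filing is due Jan 27, 2042.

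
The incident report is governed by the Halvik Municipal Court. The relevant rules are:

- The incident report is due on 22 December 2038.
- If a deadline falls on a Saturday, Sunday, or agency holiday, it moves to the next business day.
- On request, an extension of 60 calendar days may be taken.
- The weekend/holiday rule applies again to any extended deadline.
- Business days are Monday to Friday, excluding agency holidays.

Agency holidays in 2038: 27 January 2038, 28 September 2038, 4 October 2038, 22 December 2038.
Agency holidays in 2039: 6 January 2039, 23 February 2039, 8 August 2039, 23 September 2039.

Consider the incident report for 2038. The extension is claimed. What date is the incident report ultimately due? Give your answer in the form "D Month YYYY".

21 February 2039

Start from the fixed due date, 22 December 2038.
22 December 2038 is a listed holiday; the next business day is 23 December 2038 (Thursday).
Add the 60 calendar-day extension to 23 December 2038: 21 February 2039.
21 February 2039 is a Monday and not a listed holiday, so it stands.
So the filing is due 21 February 2039.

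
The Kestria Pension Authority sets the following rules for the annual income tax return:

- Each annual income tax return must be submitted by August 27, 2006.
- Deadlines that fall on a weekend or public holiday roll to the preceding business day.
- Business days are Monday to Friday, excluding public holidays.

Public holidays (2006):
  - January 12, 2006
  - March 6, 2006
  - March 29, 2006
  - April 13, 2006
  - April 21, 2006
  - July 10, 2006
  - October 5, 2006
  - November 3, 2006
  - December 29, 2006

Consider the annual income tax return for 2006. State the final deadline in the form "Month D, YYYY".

The statutory due date is August 27, 2006.
August 27, 2006 falls on a Sunday. Rolling to the preceding business day gives August 25, 2006, a Friday.
Deadline: August 25, 2006.

August 25, 2006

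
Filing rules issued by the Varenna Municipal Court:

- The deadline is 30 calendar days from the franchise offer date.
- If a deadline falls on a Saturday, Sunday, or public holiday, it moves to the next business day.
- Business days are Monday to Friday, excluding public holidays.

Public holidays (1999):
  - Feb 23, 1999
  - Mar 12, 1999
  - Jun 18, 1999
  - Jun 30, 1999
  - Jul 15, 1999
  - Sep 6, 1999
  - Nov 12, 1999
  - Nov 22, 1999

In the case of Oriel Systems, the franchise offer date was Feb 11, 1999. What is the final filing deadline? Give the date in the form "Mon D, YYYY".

Trigger date Feb 11, 1999 + 30 calendar days = Mar 13, 1999.
Mar 13, 1999 is a Saturday; the next business day is Mar 15, 1999 (Monday).
So the filing is due Mar 15, 1999.

Mar 15, 1999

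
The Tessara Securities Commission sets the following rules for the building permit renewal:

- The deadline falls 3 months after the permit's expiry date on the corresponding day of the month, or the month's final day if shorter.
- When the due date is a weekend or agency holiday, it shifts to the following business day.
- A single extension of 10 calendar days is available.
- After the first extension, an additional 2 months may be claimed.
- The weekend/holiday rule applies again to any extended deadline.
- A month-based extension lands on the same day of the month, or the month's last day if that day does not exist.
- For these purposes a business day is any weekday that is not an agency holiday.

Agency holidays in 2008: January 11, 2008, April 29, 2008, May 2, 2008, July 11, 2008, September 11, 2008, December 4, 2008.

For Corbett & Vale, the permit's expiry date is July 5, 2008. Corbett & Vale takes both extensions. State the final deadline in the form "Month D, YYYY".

December 16, 2008

3 months after July 5, 2008, on the same day of the month, is October 5, 2008.
October 5, 2008 is a Sunday, so it moves to the next business day, October 6, 2008 (Monday).
Applying the 10-calendar-day extension: October 6, 2008 + 10 days = October 16, 2008.
October 16, 2008 (Thursday) is already a business day.
The 2 months extension carries October 16, 2008 to December 16, 2008.
December 16, 2008 is a Tuesday and not a listed holiday, so it stands.
So the filing is due December 16, 2008.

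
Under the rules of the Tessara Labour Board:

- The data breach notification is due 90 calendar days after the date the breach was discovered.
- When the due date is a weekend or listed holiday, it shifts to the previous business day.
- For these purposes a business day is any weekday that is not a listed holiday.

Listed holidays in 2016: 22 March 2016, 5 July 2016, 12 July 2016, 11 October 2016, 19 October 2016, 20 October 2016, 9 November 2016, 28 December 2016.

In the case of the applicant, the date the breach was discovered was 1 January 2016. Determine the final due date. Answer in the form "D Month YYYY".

Adding 90 calendar days to 1 January 2016 gives 31 March 2016.
31 March 2016 is a Thursday and not a listed holiday, so it stands.
Deadline: 31 March 2016.

31 March 2016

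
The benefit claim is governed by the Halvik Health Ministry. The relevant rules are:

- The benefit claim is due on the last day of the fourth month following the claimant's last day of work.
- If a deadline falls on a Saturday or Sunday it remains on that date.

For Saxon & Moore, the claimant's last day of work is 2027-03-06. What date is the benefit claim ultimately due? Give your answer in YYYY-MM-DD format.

2027-07-31

4 months after 2027-03-06 falls in July 2027; the last day of that month is 2027-07-31.
2027-07-31 is a Saturday; no weekend or holiday adjustment applies.
The final due date is 2027-07-31.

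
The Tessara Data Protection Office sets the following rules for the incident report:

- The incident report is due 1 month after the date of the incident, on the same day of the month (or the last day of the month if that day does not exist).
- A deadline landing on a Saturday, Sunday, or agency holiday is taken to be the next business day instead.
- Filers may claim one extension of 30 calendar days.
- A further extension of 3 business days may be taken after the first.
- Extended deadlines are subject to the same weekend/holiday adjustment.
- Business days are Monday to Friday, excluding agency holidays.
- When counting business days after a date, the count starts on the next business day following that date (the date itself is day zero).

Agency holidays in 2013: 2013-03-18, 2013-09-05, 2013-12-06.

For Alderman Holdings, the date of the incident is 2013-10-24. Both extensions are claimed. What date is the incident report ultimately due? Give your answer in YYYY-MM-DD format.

2013-12-30

1 month from 2013-10-24 is 2013-11-24.
2013-11-24 falls on a Sunday. Rolling to the next business day gives 2013-11-25, a Monday.
With the 30-day extension, 2013-11-25 becomes 2013-12-25.
2013-12-25 (Wednesday) is already a business day.
The 3-business-day extension runs from 2013-12-25 to 2013-12-30.
Since 2013-12-30 is a Monday and not a holiday, the date is unchanged.
Deadline: 2013-12-30.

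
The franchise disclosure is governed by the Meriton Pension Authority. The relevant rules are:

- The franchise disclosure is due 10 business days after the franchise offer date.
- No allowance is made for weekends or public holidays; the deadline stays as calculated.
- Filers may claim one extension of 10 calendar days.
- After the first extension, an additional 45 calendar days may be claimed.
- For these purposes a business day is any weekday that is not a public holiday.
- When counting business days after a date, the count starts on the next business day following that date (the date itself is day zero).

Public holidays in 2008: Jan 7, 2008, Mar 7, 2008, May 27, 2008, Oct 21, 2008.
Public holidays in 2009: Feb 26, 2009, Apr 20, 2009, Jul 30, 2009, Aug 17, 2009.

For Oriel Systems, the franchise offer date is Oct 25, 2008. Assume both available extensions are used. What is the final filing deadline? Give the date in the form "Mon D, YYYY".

10 business days after Oct 25, 2008, excluding weekends and holidays, is Nov 7, 2008.
Nov 7, 2008 is a Friday; no weekend or holiday adjustment applies.
The 10-calendar-day extension moves the deadline from Nov 7, 2008 to Nov 17, 2008.
Nov 17, 2008 is a Monday; no weekend or holiday adjustment applies.
With the 45-day extension, Nov 17, 2008 becomes Jan 1, 2009.
No adjustment is made for weekends or holidays, so Jan 1, 2009 stands.
The final due date is Jan 1, 2009.

Jan 1, 2009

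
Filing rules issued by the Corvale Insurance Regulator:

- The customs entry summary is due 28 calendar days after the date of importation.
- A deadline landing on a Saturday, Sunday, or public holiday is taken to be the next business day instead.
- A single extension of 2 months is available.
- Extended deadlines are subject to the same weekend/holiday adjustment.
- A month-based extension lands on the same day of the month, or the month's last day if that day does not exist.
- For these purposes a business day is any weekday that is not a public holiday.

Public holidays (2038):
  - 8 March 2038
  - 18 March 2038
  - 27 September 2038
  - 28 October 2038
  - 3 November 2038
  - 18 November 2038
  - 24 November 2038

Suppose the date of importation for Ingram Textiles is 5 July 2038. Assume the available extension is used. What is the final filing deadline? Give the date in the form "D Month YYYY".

Adding 28 calendar days to 5 July 2038 gives 2 August 2038.
2 August 2038 is a Monday and not a listed holiday, so it stands.
The 2 months extension carries 2 August 2038 to 2 October 2038.
2 October 2038 falls on a Saturday. Rolling to the next business day gives 4 October 2038, a Monday.
Final deadline: 4 October 2038.

4 October 2038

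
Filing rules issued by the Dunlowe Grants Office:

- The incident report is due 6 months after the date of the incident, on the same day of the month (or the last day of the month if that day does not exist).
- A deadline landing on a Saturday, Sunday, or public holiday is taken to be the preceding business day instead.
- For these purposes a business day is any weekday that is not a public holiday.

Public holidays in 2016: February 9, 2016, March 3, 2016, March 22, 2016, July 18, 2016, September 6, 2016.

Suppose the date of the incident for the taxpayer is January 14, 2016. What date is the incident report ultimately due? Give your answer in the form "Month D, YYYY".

6 months from January 14, 2016 is July 14, 2016.
July 14, 2016 (Thursday) is already a business day.
Final deadline: July 14, 2016.

July 14, 2016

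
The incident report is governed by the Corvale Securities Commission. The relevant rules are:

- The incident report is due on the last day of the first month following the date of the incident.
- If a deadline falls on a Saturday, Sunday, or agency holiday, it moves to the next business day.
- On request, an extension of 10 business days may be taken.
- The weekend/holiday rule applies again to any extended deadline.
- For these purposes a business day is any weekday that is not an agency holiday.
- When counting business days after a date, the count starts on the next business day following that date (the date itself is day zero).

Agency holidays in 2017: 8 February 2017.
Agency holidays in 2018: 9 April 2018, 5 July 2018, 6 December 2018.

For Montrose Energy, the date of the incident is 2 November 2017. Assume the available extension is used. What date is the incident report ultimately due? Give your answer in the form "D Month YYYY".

15 January 2018

The first month after 2 November 2017 is December 2017, whose last day is 31 December 2017.
31 December 2017 is a Sunday, so it moves to the next business day, 1 January 2018 (Monday).
Applying the 10-business-day extension: 10 business days after 1 January 2018 is 15 January 2018.
15 January 2018 falls on a Monday, which is a business day, so no adjustment is needed.
Deadline: 15 January 2018.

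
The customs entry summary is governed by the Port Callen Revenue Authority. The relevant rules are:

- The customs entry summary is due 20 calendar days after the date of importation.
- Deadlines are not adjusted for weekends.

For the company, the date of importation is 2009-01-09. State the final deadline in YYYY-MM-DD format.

Adding 20 calendar days to 2009-01-09 gives 2009-01-29.
2009-01-29 is a Thursday; no weekend or holiday adjustment applies.
Final deadline: 2009-01-29.

2009-01-29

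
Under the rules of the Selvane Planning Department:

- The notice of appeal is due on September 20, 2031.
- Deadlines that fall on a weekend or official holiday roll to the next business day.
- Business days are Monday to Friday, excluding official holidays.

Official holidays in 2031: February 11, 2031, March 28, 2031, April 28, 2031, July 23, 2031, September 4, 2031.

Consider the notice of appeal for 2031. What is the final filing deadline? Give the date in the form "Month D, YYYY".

The stated deadline is September 20, 2031.
September 20, 2031 is a Saturday, so it moves to the next business day, September 22, 2031 (Monday).
The final due date is September 22, 2031.

September 22, 2031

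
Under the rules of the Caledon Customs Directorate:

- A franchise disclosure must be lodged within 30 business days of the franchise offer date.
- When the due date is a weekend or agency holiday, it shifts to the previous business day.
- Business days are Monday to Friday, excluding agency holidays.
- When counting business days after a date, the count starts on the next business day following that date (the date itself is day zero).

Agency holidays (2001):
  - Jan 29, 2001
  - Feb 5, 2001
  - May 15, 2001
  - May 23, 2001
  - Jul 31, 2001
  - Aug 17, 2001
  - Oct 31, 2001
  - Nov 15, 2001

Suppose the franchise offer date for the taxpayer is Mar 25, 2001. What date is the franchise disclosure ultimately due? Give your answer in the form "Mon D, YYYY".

30 business days after Mar 25, 2001, excluding weekends and holidays, is May 4, 2001.
May 4, 2001 is a Friday and not a listed holiday, so it stands.
The final due date is May 4, 2001.

May 4, 2001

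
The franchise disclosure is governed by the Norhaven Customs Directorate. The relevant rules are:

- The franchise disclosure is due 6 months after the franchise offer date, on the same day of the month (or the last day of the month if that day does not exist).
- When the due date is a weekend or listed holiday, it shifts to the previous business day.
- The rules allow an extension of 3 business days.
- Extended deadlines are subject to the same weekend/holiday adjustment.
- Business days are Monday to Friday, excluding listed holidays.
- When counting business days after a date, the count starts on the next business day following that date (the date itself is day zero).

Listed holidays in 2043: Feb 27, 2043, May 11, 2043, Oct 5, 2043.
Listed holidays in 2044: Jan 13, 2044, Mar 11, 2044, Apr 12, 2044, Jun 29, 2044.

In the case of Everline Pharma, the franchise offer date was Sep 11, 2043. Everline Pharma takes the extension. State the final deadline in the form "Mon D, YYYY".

6 months from Sep 11, 2043 is Mar 11, 2044.
Mar 11, 2044 falls on a listed holiday. Rolling to the preceding business day gives Mar 10, 2044, a Thursday.
Applying the 3-business-day extension: 3 business days after Mar 10, 2044 is Mar 16, 2044.
Mar 16, 2044 falls on a Wednesday, which is a business day, so no adjustment is needed.
Deadline: Mar 16, 2044.

Mar 16, 2044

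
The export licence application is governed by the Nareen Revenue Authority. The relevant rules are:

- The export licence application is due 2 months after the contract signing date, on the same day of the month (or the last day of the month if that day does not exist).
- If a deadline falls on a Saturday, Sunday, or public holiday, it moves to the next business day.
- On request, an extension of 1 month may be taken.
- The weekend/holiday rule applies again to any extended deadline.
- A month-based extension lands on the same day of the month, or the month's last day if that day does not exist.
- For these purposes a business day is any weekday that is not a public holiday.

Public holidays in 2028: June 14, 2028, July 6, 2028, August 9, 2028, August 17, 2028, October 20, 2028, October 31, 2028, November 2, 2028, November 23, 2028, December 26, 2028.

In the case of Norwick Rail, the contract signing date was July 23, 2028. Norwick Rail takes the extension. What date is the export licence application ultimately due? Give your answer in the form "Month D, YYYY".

Moving 2 months forward from July 23, 2028 on the corresponding day gives September 23, 2028.
September 23, 2028 is a Saturday, so it moves to the next business day, September 25, 2028 (Monday).
Applying the 1 month extension: 1 month after September 25, 2028 is October 25, 2028.
Since October 25, 2028 is a Wednesday and not a holiday, the date is unchanged.
The final due date is October 25, 2028.

October 25, 2028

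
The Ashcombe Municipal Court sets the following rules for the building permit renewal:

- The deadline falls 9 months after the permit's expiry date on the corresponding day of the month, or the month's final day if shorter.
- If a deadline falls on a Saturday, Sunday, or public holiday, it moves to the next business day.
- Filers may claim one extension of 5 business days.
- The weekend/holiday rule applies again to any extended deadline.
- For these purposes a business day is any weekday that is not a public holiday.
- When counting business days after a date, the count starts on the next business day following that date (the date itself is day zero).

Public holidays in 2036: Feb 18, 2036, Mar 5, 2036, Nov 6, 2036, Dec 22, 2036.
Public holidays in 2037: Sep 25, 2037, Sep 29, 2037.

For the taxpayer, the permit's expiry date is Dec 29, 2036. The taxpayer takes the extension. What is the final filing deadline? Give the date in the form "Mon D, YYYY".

Oct 7, 2037

Moving 9 months forward from Dec 29, 2036 on the corresponding day gives Sep 29, 2037.
Sep 29, 2037 is a listed holiday, so it moves to the next business day, Sep 30, 2037 (Wednesday).
The 5-business-day extension runs from Sep 30, 2037 to Oct 7, 2037.
Oct 7, 2037 is a Wednesday and not a listed holiday, so it stands.
Deadline: Oct 7, 2037.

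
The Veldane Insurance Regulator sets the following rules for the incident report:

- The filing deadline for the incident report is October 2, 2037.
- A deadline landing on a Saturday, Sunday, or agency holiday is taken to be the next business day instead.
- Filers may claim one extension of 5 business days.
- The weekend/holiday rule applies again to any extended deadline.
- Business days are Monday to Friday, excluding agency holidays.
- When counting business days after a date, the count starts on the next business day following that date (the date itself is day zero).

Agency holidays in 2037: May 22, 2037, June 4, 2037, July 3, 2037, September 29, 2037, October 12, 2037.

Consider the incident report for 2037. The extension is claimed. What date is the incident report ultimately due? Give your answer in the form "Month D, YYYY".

Start from the fixed due date, October 2, 2037.
October 2, 2037 is a Friday and not a listed holiday, so it stands.
The 5-business-day extension runs from October 2, 2037 to October 9, 2037.
October 9, 2037 (Friday) is already a business day.
The final due date is October 9, 2037.

October 9, 2037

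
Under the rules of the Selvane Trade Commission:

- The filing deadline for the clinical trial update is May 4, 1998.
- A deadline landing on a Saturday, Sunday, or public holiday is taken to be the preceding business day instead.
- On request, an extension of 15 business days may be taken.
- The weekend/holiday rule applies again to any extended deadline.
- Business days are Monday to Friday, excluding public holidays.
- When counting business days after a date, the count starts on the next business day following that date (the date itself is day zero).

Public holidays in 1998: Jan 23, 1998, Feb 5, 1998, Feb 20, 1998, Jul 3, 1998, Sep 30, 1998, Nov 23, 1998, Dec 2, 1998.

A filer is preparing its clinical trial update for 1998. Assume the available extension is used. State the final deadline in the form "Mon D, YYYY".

May 25, 1998

The statutory due date is May 4, 1998.
Since May 4, 1998 is a Monday and not a holiday, the date is unchanged.
Applying the 15-business-day extension: 15 business days after May 4, 1998 is May 25, 1998.
May 25, 1998 falls on a Monday, which is a business day, so no adjustment is needed.
The final due date is May 25, 1998.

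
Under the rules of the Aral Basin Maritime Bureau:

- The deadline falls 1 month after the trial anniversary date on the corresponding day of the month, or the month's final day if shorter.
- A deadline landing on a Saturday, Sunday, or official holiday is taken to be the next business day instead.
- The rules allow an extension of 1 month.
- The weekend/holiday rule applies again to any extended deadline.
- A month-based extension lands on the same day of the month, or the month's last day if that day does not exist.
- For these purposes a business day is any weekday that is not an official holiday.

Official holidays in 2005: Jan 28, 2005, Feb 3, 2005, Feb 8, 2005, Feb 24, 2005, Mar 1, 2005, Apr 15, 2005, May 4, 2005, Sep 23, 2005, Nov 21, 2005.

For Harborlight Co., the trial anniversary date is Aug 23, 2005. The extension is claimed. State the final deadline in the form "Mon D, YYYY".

1 month after Aug 23, 2005, on the same day of the month, is Sep 23, 2005.
Sep 23, 2005 falls on a listed holiday. Rolling to the next business day gives Sep 26, 2005, a Monday.
Applying the 1 month extension: 1 month after Sep 26, 2005 is Oct 26, 2005.
Oct 26, 2005 is a Wednesday and not a listed holiday, so it stands.
Deadline: Oct 26, 2005.

Oct 26, 2005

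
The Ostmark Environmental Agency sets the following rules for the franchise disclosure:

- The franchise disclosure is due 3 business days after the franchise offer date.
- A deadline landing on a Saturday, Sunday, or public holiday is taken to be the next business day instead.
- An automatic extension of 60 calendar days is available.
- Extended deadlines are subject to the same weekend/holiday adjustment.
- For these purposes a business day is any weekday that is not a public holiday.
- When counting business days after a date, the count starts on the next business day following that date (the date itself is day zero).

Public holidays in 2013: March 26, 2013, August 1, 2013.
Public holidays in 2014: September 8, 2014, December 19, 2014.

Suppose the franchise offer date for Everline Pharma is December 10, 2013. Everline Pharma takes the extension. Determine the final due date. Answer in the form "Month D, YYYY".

February 11, 2014

Counting 3 business days after December 10, 2013 (skipping weekends and listed holidays) reaches December 13, 2013.
Since December 13, 2013 is a Friday and not a holiday, the date is unchanged.
With the 60-day extension, December 13, 2013 becomes February 11, 2014.
February 11, 2014 (Tuesday) is already a business day.
So the filing is due February 11, 2014.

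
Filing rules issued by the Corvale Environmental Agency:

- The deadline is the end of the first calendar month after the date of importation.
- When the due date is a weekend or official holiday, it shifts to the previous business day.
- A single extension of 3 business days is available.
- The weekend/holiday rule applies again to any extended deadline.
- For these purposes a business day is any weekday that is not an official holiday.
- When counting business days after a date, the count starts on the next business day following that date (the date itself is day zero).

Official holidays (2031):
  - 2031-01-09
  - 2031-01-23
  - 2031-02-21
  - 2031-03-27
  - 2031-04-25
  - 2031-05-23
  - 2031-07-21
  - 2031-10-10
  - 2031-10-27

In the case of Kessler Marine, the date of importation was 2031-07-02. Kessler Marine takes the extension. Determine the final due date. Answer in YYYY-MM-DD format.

2031-09-03

1 month after 2031-07-02 is August 2031; that month ends on 2031-08-31.
Because 2031-08-31 is a Sunday, the deadline becomes 2031-08-29 (Friday).
Counting 3 further business days from 2031-08-29 reaches 2031-09-03.
2031-09-03 (Wednesday) is already a business day.
The final due date is 2031-09-03.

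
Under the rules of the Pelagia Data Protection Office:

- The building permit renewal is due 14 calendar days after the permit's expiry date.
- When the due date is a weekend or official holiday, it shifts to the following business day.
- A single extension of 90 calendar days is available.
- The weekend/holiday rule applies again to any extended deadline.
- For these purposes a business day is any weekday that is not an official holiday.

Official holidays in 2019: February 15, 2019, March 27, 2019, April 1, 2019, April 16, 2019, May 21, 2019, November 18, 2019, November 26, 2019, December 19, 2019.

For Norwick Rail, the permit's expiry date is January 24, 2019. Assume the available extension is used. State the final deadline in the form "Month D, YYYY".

May 8, 2019

Trigger date January 24, 2019 + 14 calendar days = February 7, 2019.
Since February 7, 2019 is a Thursday and not a holiday, the date is unchanged.
The 90-calendar-day extension moves the deadline from February 7, 2019 to May 8, 2019.
May 8, 2019 is a Wednesday and not a listed holiday, so it stands.
The final due date is May 8, 2019.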